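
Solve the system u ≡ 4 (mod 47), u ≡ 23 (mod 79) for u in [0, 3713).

3341

47⁻¹ mod 79: 47×37 ≡ 1 (mod 79), so 47⁻¹ ≡ 37.
u = 4 + 47×((23 − 4)×37 mod 79) = 4 + 47×71 = 3341.
Check: 3341 mod 47 = 4, 3341 mod 79 = 23. ✓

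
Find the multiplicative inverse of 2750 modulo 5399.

4223

5399 = 1*2750 + 2649
2750 = 1*2649 + 101
2649 = 26*101 + 23
101 = 4*23 + 9
23 = 2*9 + 5
9 = 1*5 + 4
5 = 1*4 + 1
4 = 4*1 + 0
gcd(2750, 5399) = 1, so the inverse exists.
Bézout: 1 = 599*5399 − 1176*2750.
So 2750⁻¹ ≡ −1176 ≡ 4223 (mod 5399).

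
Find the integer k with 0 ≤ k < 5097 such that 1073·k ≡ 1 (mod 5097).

5097 = 4*1073 + 805
1073 = 1*805 + 268
805 = 3*268 + 1
268 = 268*1 + 0
gcd(1073, 5097) = 1, so the inverse exists.
Bézout: 1 = 4*5097 − 19*1073.
So 1073⁻¹ ≡ −19 ≡ 5078 (mod 5097).

5078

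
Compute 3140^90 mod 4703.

90 in binary is 1011010, i.e. 90 = 64 + 16 + 8 + 2.
3140^1 ≡ 3140 (mod 4703)
3140^2 ≡ 3140^2 = 9859600 ≡ 2112 (mod 4703)
3140^4 ≡ 2112^2 = 4460544 ≡ 2100 (mod 4703)
3140^8 ≡ 2100^2 = 4410000 ≡ 3289 (mod 4703)
3140^16 ≡ 3289^2 = 10817521 ≡ 621 (mod 4703)
3140^32 ≡ 621^2 = 385641 ≡ 4698 (mod 4703)
3140^64 ≡ 4698^2 = 22071204 ≡ 25 (mod 4703)
3140^90 = 3140^64 · 3140^16 · 3140^8 · 3140^2 ≡ 25 · 621 · 3289 · 2112 (mod 4703).
Accumulate the product:
25 · 621 = 15525 ≡ 1416
1416 · 3289 = 4657224 ≡ 1254
1254 · 2112 = 2648448 ≡ 659

659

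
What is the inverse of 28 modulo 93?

10

Apply the Euclidean algorithm and back-substitute:
93 = 3×28 + 9
28 = 3×9 + 1
9 = 9×1 + 0
gcd(28, 93) = 1, so the inverse exists.
Bézout: 1 = −3×93 + 10×28.
So 28⁻¹ ≡ 10 (mod 93).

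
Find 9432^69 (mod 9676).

3792

69 in binary is 1000101, i.e. 69 = 64 + 4 + 1.
9432^1 ≡ 9432 (mod 9676)
9432^2 ≡ 9432^2 = 88962624 ≡ 1480 (mod 9676)
9432^4 ≡ 1480^2 = 2190400 ≡ 3624 (mod 9676)
9432^8 ≡ 3624^2 = 13133376 ≡ 3044 (mod 9676)
9432^16 ≡ 3044^2 = 9265936 ≡ 6004 (mod 9676)
9432^32 ≡ 6004^2 = 36048016 ≡ 4916 (mod 9676)
9432^64 ≡ 4916^2 = 24167056 ≡ 6084 (mod 9676)
9432^69 = 9432^64 · 9432^4 · 9432^1 ≡ 6084 · 3624 · 9432 (mod 9676).
Accumulate the product:
6084 · 3624 = 22048416 ≡ 6488
6488 · 9432 = 61194816 ≡ 3792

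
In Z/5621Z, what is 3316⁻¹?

By the extended Euclidean algorithm:
5621 = 1*3316 + 2305
3316 = 1*2305 + 1011
2305 = 2*1011 + 283
1011 = 3*283 + 162
283 = 1*162 + 121
162 = 1*121 + 41
121 = 2*41 + 39
41 = 1*39 + 2
39 = 19*2 + 1
2 = 2*1 + 0
gcd(3316, 5621) = 1, so the inverse exists.
Bézout: 1 = 1617*5621 − 2741*3316.
So 3316⁻¹ ≡ −2741 ≡ 2880 (mod 5621).

2880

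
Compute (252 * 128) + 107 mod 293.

252 * 128 = 32256 ≡ 26 (mod 293)
26 + 107 = 133

133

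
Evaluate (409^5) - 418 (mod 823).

(409)^5 ≡ 391 (mod 823)
391 - 418 = -27 ≡ 796 (mod 823)

796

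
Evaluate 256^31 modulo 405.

211

By square-and-multiply:
31 in binary is 11111, i.e. 31 = 16 + 8 + 4 + 2 + 1.
256^1 ≡ 256 (mod 405)
256^2 ≡ 256^2 = 65536 ≡ 331 (mod 405)
256^4 ≡ 331^2 = 109561 ≡ 211 (mod 405)
256^8 ≡ 211^2 = 44521 ≡ 376 (mod 405)
256^16 ≡ 376^2 = 141376 ≡ 31 (mod 405)
256^31 = 256^16 · 256^8 · 256^4 · 256^2 · 256^1 ≡ 31 · 376 · 211 · 331 · 256 (mod 405).
Accumulate the product:
31 · 376 = 11656 ≡ 316
316 · 211 = 66676 ≡ 256
256 · 331 = 84736 ≡ 91
91 · 256 = 23296 ≡ 211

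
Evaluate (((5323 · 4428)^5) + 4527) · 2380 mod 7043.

5323 · 4428 = 23570244 ≡ 4366 (mod 7043)
(4366)^5 ≡ 2441 (mod 7043)
2441 + 4527 = 6968
6968 · 2380 = 16583840 ≡ 4618 (mod 7043)

4618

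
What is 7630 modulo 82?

7630 = 93*82 + 4, so 7630 ≡ 4 (mod 82).

4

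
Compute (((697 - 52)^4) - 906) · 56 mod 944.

697 - 52 = 645
(645)^4 ≡ 433 (mod 944)
433 - 906 = -473 ≡ 471 (mod 944)
471 · 56 = 26376 ≡ 888 (mod 944)

888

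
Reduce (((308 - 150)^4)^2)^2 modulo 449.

308 - 150 = 158
(158)^4 ≡ 72 (mod 449)
(72)^2 ≡ 245 (mod 449)
(245)^2 ≡ 308 (mod 449)

308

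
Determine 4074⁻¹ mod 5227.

68

Run the extended Euclidean algorithm:
5227 = 1×4074 + 1153
4074 = 3×1153 + 615
1153 = 1×615 + 538
615 = 1×538 + 77
538 = 6×77 + 76
77 = 1×76 + 1
76 = 76×1 + 0
gcd(4074, 5227) = 1, so the inverse exists.
Back-substitute for 1:
1 = 1×77 − 1×76
  = −1×538 + 7×77
  = 7×615 − 8×538
  = −8×1153 + 15×615
  = 15×4074 − 53×1153
  = −53×5227 + 68×4074
So 4074⁻¹ ≡ 68 (mod 5227).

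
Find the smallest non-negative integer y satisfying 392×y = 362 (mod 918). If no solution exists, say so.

22

gcd(392, 918) = 2, and 2 | 362, so solutions exist.
Divide through by 2: 196×y mod 459 = 181.
196⁻¹ ≡ 274 (mod 459).
y ≡ 274×181 ≡ 22 (mod 459).
The smallest non-negative solution is y = 22.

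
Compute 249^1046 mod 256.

Using repeated squaring:
1046 in binary is 10000010110, i.e. 1046 = 1024 + 16 + 4 + 2.
249^1 ≡ 249 (mod 256)
249^2 ≡ 249^2 = 62001 ≡ 49 (mod 256)
249^4 ≡ 49^2 = 2401 ≡ 97 (mod 256)
249^8 ≡ 97^2 = 9409 ≡ 193 (mod 256)
249^16 ≡ 193^2 = 37249 ≡ 129 (mod 256)
249^32 ≡ 129^2 = 16641 ≡ 1 (mod 256)
249^64 ≡ 1^2 = 1 (mod 256)
249^128 ≡ 1^2 = 1 (mod 256)
249^256 ≡ 1^2 = 1 (mod 256)
249^512 ≡ 1^2 = 1 (mod 256)
249^1024 ≡ 1^2 = 1 (mod 256)
249^1046 = 249^1024 * 249^16 * 249^4 * 249^2 ≡ 1 * 129 * 97 * 49 (mod 256).
Accumulate the product:
1 * 129 = 129
129 * 97 = 12513 ≡ 225
225 * 49 = 11025 ≡ 17

17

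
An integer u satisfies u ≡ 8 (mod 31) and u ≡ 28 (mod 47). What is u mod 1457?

1062

31⁻¹ mod 47: 31*44 ≡ 1 (mod 47), so 31⁻¹ ≡ 44.
u = 8 + 31*((28 − 8)*44 mod 47) = 8 + 31*34 = 1062.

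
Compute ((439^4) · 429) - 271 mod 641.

(439)^4 ≡ 325 (mod 641)
325 · 429 = 139425 ≡ 328 (mod 641)
328 - 271 = 57

57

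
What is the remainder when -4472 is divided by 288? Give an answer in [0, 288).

-4472 = -16*288 + 136, so -4472 ≡ 136 (mod 288).

136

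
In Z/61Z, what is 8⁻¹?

By the extended Euclidean algorithm:
61 = 7·8 + 5
8 = 1·5 + 3
5 = 1·3 + 2
3 = 1·2 + 1
2 = 2·1 + 0
gcd(8, 61) = 1, so the inverse exists.
Bézout: 1 = −3·61 + 23·8.
So 8⁻¹ ≡ 23 (mod 61).

23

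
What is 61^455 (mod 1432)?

77

61^1 ≡ 61 (mod 1432)
61^2 ≡ 61^2 = 3721 ≡ 857 (mod 1432)
61^4 ≡ 857^2 = 734449 ≡ 1265 (mod 1432)
61^8 ≡ 1265^2 = 1600225 ≡ 681 (mod 1432)
61^16 ≡ 681^2 = 463761 ≡ 1225 (mod 1432)
61^32 ≡ 1225^2 = 1500625 ≡ 1321 (mod 1432)
61^64 ≡ 1321^2 = 1745041 ≡ 865 (mod 1432)
61^128 ≡ 865^2 = 748225 ≡ 721 (mod 1432)
61^256 ≡ 721^2 = 519841 ≡ 25 (mod 1432)
61^455 = 61^256 · 61^128 · 61^64 · 61^4 · 61^2 · 61^1 ≡ 25 · 721 · 865 · 1265 · 857 · 61 (mod 1432).
Accumulate the product:
25 · 721 = 18025 ≡ 841
841 · 865 = 727465 ≡ 9
9 · 1265 = 11385 ≡ 1361
1361 · 857 = 1166377 ≡ 729
729 · 61 = 44469 ≡ 77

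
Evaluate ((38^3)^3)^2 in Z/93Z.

64

(38)^3 ≡ 2 (mod 93)
(2)^3 ≡ 8 (mod 93)
(8)^2 ≡ 64 (mod 93)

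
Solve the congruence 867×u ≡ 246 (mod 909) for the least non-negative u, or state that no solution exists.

gcd(867, 909) = 3, and 3 | 246, so solutions exist.
Divide through by 3: 289×u ≡ 82 mod 303.
289⁻¹ ≡ 238 (mod 303).
u ≡ 238×82 ≡ 124 (mod 303).
The smallest non-negative solution is u = 124.

124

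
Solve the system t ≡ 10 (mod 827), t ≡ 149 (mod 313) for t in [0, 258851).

153832

827⁻¹ mod 313: 827×204 ≡ 1 (mod 313), so 827⁻¹ ≡ 204.
t = 10 + 827×((149 − 10)×204 mod 313) = 10 + 827×186 = 153832.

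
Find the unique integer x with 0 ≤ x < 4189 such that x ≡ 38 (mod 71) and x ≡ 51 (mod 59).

464

71⁻¹ mod 59: 71·5 ≡ 1 (mod 59), so 71⁻¹ ≡ 5.
x = 38 + 71·((51 − 38)·5 mod 59) = 38 + 71·6 = 464.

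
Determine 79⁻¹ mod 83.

83 = 1·79 + 4
79 = 19·4 + 3
4 = 1·3 + 1
3 = 3·1 + 0
gcd(79, 83) = 1, so the inverse exists.
Back-substitute for 1:
1 = 1·4 − 1·3
  = −1·79 + 20·4
  = 20·83 − 21·79
So 79⁻¹ ≡ −21 ≡ 62 (mod 83).

62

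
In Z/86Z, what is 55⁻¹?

86 = 1×55 + 31
55 = 1×31 + 24
31 = 1×24 + 7
24 = 3×7 + 3
7 = 2×3 + 1
3 = 3×1 + 0
gcd(55, 86) = 1, so the inverse exists.
Back-substitute for 1:
1 = 1×7 − 2×3
  = −2×24 + 7×7
  = 7×31 − 9×24
  = −9×55 + 16×31
  = 16×86 − 25×55
So 55⁻¹ ≡ −25 ≡ 61 (mod 86).

61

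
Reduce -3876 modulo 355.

-3876 = -11×355 + 29, so -3876 ≡ 29 (mod 355).

29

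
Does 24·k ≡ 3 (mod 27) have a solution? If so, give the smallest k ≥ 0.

gcd(24, 27) = 3, and 3 | 3, so solutions exist.
Divide through by 3: 8·k ≡ 1 (mod 9).
8⁻¹ ≡ 8 (mod 9).
k ≡ 8·1 ≡ 8 (mod 9).
The smallest non-negative solution is k = 8.

8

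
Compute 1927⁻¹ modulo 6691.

6566

Run the extended Euclidean algorithm:
6691 = 3×1927 + 910
1927 = 2×910 + 107
910 = 8×107 + 54
107 = 1×54 + 53
54 = 1×53 + 1
53 = 53×1 + 0
gcd(1927, 6691) = 1, so the inverse exists.
Back-substitute for 1:
1 = 1×54 − 1×53
  = −1×107 + 2×54
  = 2×910 − 17×107
  = −17×1927 + 36×910
  = 36×6691 − 125×1927
So 1927⁻¹ ≡ −125 ≡ 6566 (mod 6691).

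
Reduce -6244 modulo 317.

-6244 = -20·317 + 96, so -6244 ≡ 96 (mod 317).

96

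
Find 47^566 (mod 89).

Using repeated squaring:
566 in binary is 1000110110, i.e. 566 = 512 + 32 + 16 + 4 + 2.
47^1 ≡ 47 (mod 89)
47^2 ≡ 47^2 = 2209 ≡ 73 (mod 89)
47^4 ≡ 73^2 = 5329 ≡ 78 (mod 89)
47^8 ≡ 78^2 = 6084 ≡ 32 (mod 89)
47^16 ≡ 32^2 = 1024 ≡ 45 (mod 89)
47^32 ≡ 45^2 = 2025 ≡ 67 (mod 89)
47^64 ≡ 67^2 = 4489 ≡ 39 (mod 89)
47^128 ≡ 39^2 = 1521 ≡ 8 (mod 89)
47^256 ≡ 8^2 = 64 (mod 89)
47^512 ≡ 64^2 = 4096 ≡ 2 (mod 89)
47^566 = 47^512 · 47^32 · 47^16 · 47^4 · 47^2 ≡ 2 · 67 · 45 · 78 · 73 (mod 89).
Accumulate the product:
2 · 67 = 134 ≡ 45
45 · 45 = 2025 ≡ 67
67 · 78 = 5226 ≡ 64
64 · 73 = 4672 ≡ 44

44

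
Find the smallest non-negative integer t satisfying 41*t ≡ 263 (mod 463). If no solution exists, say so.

29

gcd(41, 463) = 1, so a unique solution mod 463 exists.
41⁻¹ ≡ 192 (mod 463).
t ≡ 192*263 ≡ 29 (mod 463).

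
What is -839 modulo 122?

-839 = -7·122 + 15, so -839 ≡ 15 (mod 122).

15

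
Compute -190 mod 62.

58

-190 = -4×62 + 58, so -190 ≡ 58 (mod 62).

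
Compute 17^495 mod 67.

1

Compute successive squares:
495 in binary is 111101111, i.e. 495 = 256 + 128 + 64 + 32 + 8 + 4 + 2 + 1.
17^1 ≡ 17 (mod 67)
17^2 ≡ 17^2 = 289 ≡ 21 (mod 67)
17^4 ≡ 21^2 = 441 ≡ 39 (mod 67)
17^8 ≡ 39^2 = 1521 ≡ 47 (mod 67)
17^16 ≡ 47^2 = 2209 ≡ 65 (mod 67)
17^32 ≡ 65^2 = 4225 ≡ 4 (mod 67)
17^64 ≡ 4^2 = 16 (mod 67)
17^128 ≡ 16^2 = 256 ≡ 55 (mod 67)
17^256 ≡ 55^2 = 3025 ≡ 10 (mod 67)
17^495 = 17^256 · 17^128 · 17^64 · 17^32 · 17^8 · 17^4 · 17^2 · 17^1 ≡ 10 · 55 · 16 · 4 · 47 · 39 · 21 · 17 (mod 67).
Accumulate the product:
10 · 55 = 550 ≡ 14
14 · 16 = 224 ≡ 23
23 · 4 = 92 ≡ 25
25 · 47 = 1175 ≡ 36
36 · 39 = 1404 ≡ 64
64 · 21 = 1344 ≡ 4
4 · 17 = 68 ≡ 1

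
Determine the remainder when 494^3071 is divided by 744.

680

3071 in binary is 101111111111, i.e. 3071 = 2048 + 512 + 256 + 128 + 64 + 32 + 16 + 8 + 4 + 2 + 1.
494^1 ≡ 494 (mod 744)
494^2 ≡ 494^2 = 244036 ≡ 4 (mod 744)
494^4 ≡ 4^2 = 16 (mod 744)
494^8 ≡ 16^2 = 256 (mod 744)
494^16 ≡ 256^2 = 65536 ≡ 64 (mod 744)
494^32 ≡ 64^2 = 4096 ≡ 376 (mod 744)
494^64 ≡ 376^2 = 141376 ≡ 16 (mod 744)
494^128 ≡ 16^2 = 256 (mod 744)
494^256 ≡ 256^2 = 65536 ≡ 64 (mod 744)
494^512 ≡ 64^2 = 4096 ≡ 376 (mod 744)
494^1024 ≡ 376^2 = 141376 ≡ 16 (mod 744)
494^2048 ≡ 16^2 = 256 (mod 744)
494^3071 = 494^2048 * 494^512 * 494^256 * 494^128 * 494^64 * 494^32 * 494^16 * 494^8 * 494^4 * 494^2 * 494^1 ≡ 256 * 376 * 64 * 256 * 16 * 376 * 64 * 256 * 16 * 4 * 494 (mod 744).
Accumulate the product:
256 * 376 = 96256 ≡ 280
280 * 64 = 17920 ≡ 64
64 * 256 = 16384 ≡ 16
16 * 16 = 256
256 * 376 = 96256 ≡ 280
280 * 64 = 17920 ≡ 64
64 * 256 = 16384 ≡ 16
16 * 16 = 256
256 * 4 = 1024 ≡ 280
280 * 494 = 138320 ≡ 680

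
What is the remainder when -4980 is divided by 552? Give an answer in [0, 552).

540

-4980 = -10·552 + 540, so -4980 ≡ 540 (mod 552).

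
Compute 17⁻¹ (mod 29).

12

Run the extended Euclidean algorithm:
29 = 1*17 + 12
17 = 1*12 + 5
12 = 2*5 + 2
5 = 2*2 + 1
2 = 2*1 + 0
gcd(17, 29) = 1, so the inverse exists.
Back-substitute for 1:
1 = 1*5 − 2*2
  = −2*12 + 5*5
  = 5*17 − 7*12
  = −7*29 + 12*17
So 17⁻¹ ≡ 12 (mod 29).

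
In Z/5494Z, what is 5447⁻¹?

3273

Apply the Euclidean algorithm and back-substitute:
5494 = 1·5447 + 47
5447 = 115·47 + 42
47 = 1·42 + 5
42 = 8·5 + 2
5 = 2·2 + 1
2 = 2·1 + 0
gcd(5447, 5494) = 1, so the inverse exists.
Back-substitute for 1:
1 = 1·5 − 2·2
  = −2·42 + 17·5
  = 17·47 − 19·42
  = −19·5447 + 2202·47
  = 2202·5494 − 2221·5447
So 5447⁻¹ ≡ −2221 ≡ 3273 (mod 5494).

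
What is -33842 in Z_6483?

5056

-33842 = -6×6483 + 5056, so -33842 ≡ 5056 (mod 6483).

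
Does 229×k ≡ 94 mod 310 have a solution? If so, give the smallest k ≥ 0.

gcd(229, 310) = 1, so a unique solution mod 310 exists.
229⁻¹ ≡ 199 (mod 310).
k ≡ 199×94 ≡ 106 (mod 310).

106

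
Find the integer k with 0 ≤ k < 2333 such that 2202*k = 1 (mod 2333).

Run the extended Euclidean algorithm:
2333 = 1×2202 + 131
2202 = 16×131 + 106
131 = 1×106 + 25
106 = 4×25 + 6
25 = 4×6 + 1
6 = 6×1 + 0
gcd(2202, 2333) = 1, so the inverse exists.
Back-substitute for 1:
1 = 1×25 − 4×6
  = −4×106 + 17×25
  = 17×131 − 21×106
  = −21×2202 + 353×131
  = 353×2333 − 374×2202
So 2202⁻¹ ≡ −374 ≡ 1959 (mod 2333).

1959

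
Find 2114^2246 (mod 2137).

By square-and-multiply:
2246 in binary is 100011000110, i.e. 2246 = 2048 + 128 + 64 + 4 + 2.
2114^1 ≡ 2114 (mod 2137)
2114^2 ≡ 2114^2 = 4468996 ≡ 529 (mod 2137)
2114^4 ≡ 529^2 = 279841 ≡ 2031 (mod 2137)
2114^8 ≡ 2031^2 = 4124961 ≡ 551 (mod 2137)
2114^16 ≡ 551^2 = 303601 ≡ 147 (mod 2137)
2114^32 ≡ 147^2 = 21609 ≡ 239 (mod 2137)
2114^64 ≡ 239^2 = 57121 ≡ 1559 (mod 2137)
2114^128 ≡ 1559^2 = 2430481 ≡ 712 (mod 2137)
2114^256 ≡ 712^2 = 506944 ≡ 475 (mod 2137)
2114^512 ≡ 475^2 = 225625 ≡ 1240 (mod 2137)
2114^1024 ≡ 1240^2 = 1537600 ≡ 1097 (mod 2137)
2114^2048 ≡ 1097^2 = 1203409 ≡ 278 (mod 2137)
2114^2246 = 2114^2048 * 2114^128 * 2114^64 * 2114^4 * 2114^2 ≡ 278 * 712 * 1559 * 2031 * 529 (mod 2137).
Accumulate the product:
278 * 712 = 197936 ≡ 1332
1332 * 1559 = 2076588 ≡ 1561
1561 * 2031 = 3170391 ≡ 1220
1220 * 529 = 645380 ≡ 6

6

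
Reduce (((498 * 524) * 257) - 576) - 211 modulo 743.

498 * 524 = 260952 ≡ 159 (mod 743)
159 * 257 = 40863 ≡ 741 (mod 743)
741 - 576 = 165
165 - 211 = -46 ≡ 697 (mod 743)

697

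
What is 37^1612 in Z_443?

1612 in binary is 11001001100, i.e. 1612 = 1024 + 512 + 64 + 8 + 4.
37^1 ≡ 37 (mod 443)
37^2 ≡ 37^2 = 1369 ≡ 40 (mod 443)
37^4 ≡ 40^2 = 1600 ≡ 271 (mod 443)
37^8 ≡ 271^2 = 73441 ≡ 346 (mod 443)
37^16 ≡ 346^2 = 119716 ≡ 106 (mod 443)
37^32 ≡ 106^2 = 11236 ≡ 161 (mod 443)
37^64 ≡ 161^2 = 25921 ≡ 227 (mod 443)
37^128 ≡ 227^2 = 51529 ≡ 141 (mod 443)
37^256 ≡ 141^2 = 19881 ≡ 389 (mod 443)
37^512 ≡ 389^2 = 151321 ≡ 258 (mod 443)
37^1024 ≡ 258^2 = 66564 ≡ 114 (mod 443)
37^1612 = 37^1024 * 37^512 * 37^64 * 37^8 * 37^4 ≡ 114 * 258 * 227 * 346 * 271 (mod 443).
Accumulate the product:
114 * 258 = 29412 ≡ 174
174 * 227 = 39498 ≡ 71
71 * 346 = 24566 ≡ 201
201 * 271 = 54471 ≡ 425

425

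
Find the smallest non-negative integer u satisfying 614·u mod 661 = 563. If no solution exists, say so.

424

gcd(614, 661) = 1, so a unique solution mod 661 exists.
614⁻¹ ≡ 225 (mod 661).
u ≡ 225·563 ≡ 424 (mod 661).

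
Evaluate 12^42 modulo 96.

0

42 in binary is 101010, i.e. 42 = 32 + 8 + 2.
12^1 ≡ 12 (mod 96)
12^2 ≡ 12^2 = 144 ≡ 48 (mod 96)
12^4 ≡ 48^2 = 2304 ≡ 0 (mod 96)
12^8 ≡ 0^2 = 0 (mod 96)
12^16 ≡ 0^2 = 0 (mod 96)
12^32 ≡ 0^2 = 0 (mod 96)
12^42 = 12^32 * 12^8 * 12^2 ≡ 0 * 0 * 48 (mod 96).
Accumulate the product:
0 * 0 = 0
0 * 48 = 0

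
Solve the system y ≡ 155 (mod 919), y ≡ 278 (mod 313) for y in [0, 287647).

152709

919⁻¹ mod 313: 919·266 ≡ 1 (mod 313), so 919⁻¹ ≡ 266.
y = 155 + 919·((278 − 155)·266 mod 313) = 155 + 919·166 = 152709.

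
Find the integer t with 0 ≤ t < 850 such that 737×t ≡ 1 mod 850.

173

Apply the Euclidean algorithm and back-substitute:
850 = 1*737 + 113
737 = 6*113 + 59
113 = 1*59 + 54
59 = 1*54 + 5
54 = 10*5 + 4
5 = 1*4 + 1
4 = 4*1 + 0
gcd(737, 850) = 1, so the inverse exists.
Back-substitute for 1:
1 = 1*5 − 1*4
  = −1*54 + 11*5
  = 11*59 − 12*54
  = −12*113 + 23*59
  = 23*737 − 150*113
  = −150*850 + 173*737
So 737⁻¹ ≡ 173 (mod 850).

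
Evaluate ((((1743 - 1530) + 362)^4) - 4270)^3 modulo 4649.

1743 - 1530 = 213
213 + 362 = 575
(575)^4 ≡ 580 (mod 4649)
580 - 4270 = -3690 ≡ 959 (mod 4649)
(959)^3 ≡ 2991 (mod 4649)

2991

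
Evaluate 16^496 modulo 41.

16

By square-and-multiply:
496 in binary is 111110000, i.e. 496 = 256 + 128 + 64 + 32 + 16.
16^1 ≡ 16 (mod 41)
16^2 ≡ 16^2 = 256 ≡ 10 (mod 41)
16^4 ≡ 10^2 = 100 ≡ 18 (mod 41)
16^8 ≡ 18^2 = 324 ≡ 37 (mod 41)
16^16 ≡ 37^2 = 1369 ≡ 16 (mod 41)
16^32 ≡ 16^2 = 256 ≡ 10 (mod 41)
16^64 ≡ 10^2 = 100 ≡ 18 (mod 41)
16^128 ≡ 18^2 = 324 ≡ 37 (mod 41)
16^256 ≡ 37^2 = 1369 ≡ 16 (mod 41)
16^496 = 16^256 · 16^128 · 16^64 · 16^32 · 16^16 ≡ 16 · 37 · 18 · 10 · 16 (mod 41).
Accumulate the product:
16 · 37 = 592 ≡ 18
18 · 18 = 324 ≡ 37
37 · 10 = 370 ≡ 1
1 · 16 = 16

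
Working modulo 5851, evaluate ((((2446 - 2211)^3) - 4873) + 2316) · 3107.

4419

2446 - 2211 = 235
(235)^3 ≡ 357 (mod 5851)
357 - 4873 = -4516 ≡ 1335 (mod 5851)
1335 + 2316 = 3651
3651 · 3107 = 11343657 ≡ 4419 (mod 5851)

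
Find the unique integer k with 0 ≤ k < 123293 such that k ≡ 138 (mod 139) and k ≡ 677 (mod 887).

139⁻¹ mod 887: 139*753 ≡ 1 (mod 887), so 139⁻¹ ≡ 753.
k = 138 + 139*((677 − 138)*753 mod 887) = 138 + 139*508 = 70750.
Check: 70750 mod 139 = 138, 70750 mod 887 = 677. ✓

70750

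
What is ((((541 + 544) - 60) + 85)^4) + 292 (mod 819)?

541 + 544 = 1085 ≡ 266 (mod 819)
266 - 60 = 206
206 + 85 = 291
(291)^4 ≡ 144 (mod 819)
144 + 292 = 436

436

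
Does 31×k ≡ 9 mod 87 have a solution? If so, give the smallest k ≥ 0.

48

gcd(31, 87) = 1, so a unique solution mod 87 exists.
31⁻¹ ≡ 73 (mod 87).
k ≡ 73×9 ≡ 48 (mod 87).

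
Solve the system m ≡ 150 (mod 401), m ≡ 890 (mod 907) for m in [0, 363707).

185011

401⁻¹ mod 907: 401·95 ≡ 1 (mod 907), so 401⁻¹ ≡ 95.
m = 150 + 401·((890 − 150)·95 mod 907) = 150 + 401·461 = 185011.
Check: 185011 mod 401 = 150, 185011 mod 907 = 890. ✓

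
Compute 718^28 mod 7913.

By square-and-multiply:
28 in binary is 11100, i.e. 28 = 16 + 8 + 4.
718^1 ≡ 718 (mod 7913)
718^2 ≡ 718^2 = 515524 ≡ 1179 (mod 7913)
718^4 ≡ 1179^2 = 1390041 ≡ 5266 (mod 7913)
718^8 ≡ 5266^2 = 27730756 ≡ 3604 (mod 7913)
718^16 ≡ 3604^2 = 12988816 ≡ 3583 (mod 7913)
718^28 = 718^16 × 718^8 × 718^4 ≡ 3583 × 3604 × 5266 (mod 7913).
Accumulate the product:
3583 × 3604 = 12913132 ≡ 7029
7029 × 5266 = 37014714 ≡ 5613

5613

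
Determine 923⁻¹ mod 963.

By the extended Euclidean algorithm:
963 = 1×923 + 40
923 = 23×40 + 3
40 = 13×3 + 1
3 = 3×1 + 0
gcd(923, 963) = 1, so the inverse exists.
Bézout: 1 = 300×963 − 313×923.
So 923⁻¹ ≡ −313 ≡ 650 (mod 963).

650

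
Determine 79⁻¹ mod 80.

79

80 = 1·79 + 1
79 = 79·1 + 0
gcd(79, 80) = 1, so the inverse exists.
Bézout: 1 = 1·80 − 1·79.
So 79⁻¹ ≡ −1 ≡ 79 (mod 80).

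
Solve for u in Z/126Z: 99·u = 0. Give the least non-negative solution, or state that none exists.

gcd(99, 126) = 9, and 9 | 0, so solutions exist.
Divide through by 9: 11·u = 0 (mod 14).
11⁻¹ ≡ 9 (mod 14).
u ≡ 9·0 ≡ 0 (mod 14).
The smallest non-negative solution is u = 0.

0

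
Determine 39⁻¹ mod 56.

23

Apply the Euclidean algorithm and back-substitute:
56 = 1*39 + 17
39 = 2*17 + 5
17 = 3*5 + 2
5 = 2*2 + 1
2 = 2*1 + 0
gcd(39, 56) = 1, so the inverse exists.
Bézout: 1 = −16*56 + 23*39.
So 39⁻¹ ≡ 23 (mod 56).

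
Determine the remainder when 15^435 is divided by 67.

22

By square-and-multiply:
435 in binary is 110110011, i.e. 435 = 256 + 128 + 32 + 16 + 2 + 1.
15^1 ≡ 15 (mod 67)
15^2 ≡ 15^2 = 225 ≡ 24 (mod 67)
15^4 ≡ 24^2 = 576 ≡ 40 (mod 67)
15^8 ≡ 40^2 = 1600 ≡ 59 (mod 67)
15^16 ≡ 59^2 = 3481 ≡ 64 (mod 67)
15^32 ≡ 64^2 = 4096 ≡ 9 (mod 67)
15^64 ≡ 9^2 = 81 ≡ 14 (mod 67)
15^128 ≡ 14^2 = 196 ≡ 62 (mod 67)
15^256 ≡ 62^2 = 3844 ≡ 25 (mod 67)
15^435 = 15^256 * 15^128 * 15^32 * 15^16 * 15^2 * 15^1 ≡ 25 * 62 * 9 * 64 * 24 * 15 (mod 67).
Accumulate the product:
25 * 62 = 1550 ≡ 9
9 * 9 = 81 ≡ 14
14 * 64 = 896 ≡ 25
25 * 24 = 600 ≡ 64
64 * 15 = 960 ≡ 22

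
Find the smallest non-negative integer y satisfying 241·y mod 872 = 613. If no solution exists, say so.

gcd(241, 872) = 1, so a unique solution mod 872 exists.
241⁻¹ ≡ 673 (mod 872).
y ≡ 673·613 ≡ 93 (mod 872).

93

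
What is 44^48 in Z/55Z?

11

By square-and-multiply:
44^1 ≡ 44 (mod 55)
44^2 ≡ 44^2 = 1936 ≡ 11 (mod 55)
44^4 ≡ 11^2 = 121 ≡ 11 (mod 55)
44^8 ≡ 11^2 = 121 ≡ 11 (mod 55)
44^16 ≡ 11^2 = 121 ≡ 11 (mod 55)
44^32 ≡ 11^2 = 121 ≡ 11 (mod 55)
44^48 = 44^32 · 44^16 ≡ 11 · 11 (mod 55).
11 · 11 = 121 ≡ 11 (mod 55).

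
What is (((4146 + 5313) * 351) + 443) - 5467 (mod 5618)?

4146 + 5313 = 9459 ≡ 3841 (mod 5618)
3841 * 351 = 1348191 ≡ 5489 (mod 5618)
5489 + 443 = 5932 ≡ 314 (mod 5618)
314 - 5467 = -5153 ≡ 465 (mod 5618)

465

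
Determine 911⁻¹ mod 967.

259

967 = 1×911 + 56
911 = 16×56 + 15
56 = 3×15 + 11
15 = 1×11 + 4
11 = 2×4 + 3
4 = 1×3 + 1
3 = 3×1 + 0
gcd(911, 967) = 1, so the inverse exists.
Bézout: 1 = −244×967 + 259×911.
So 911⁻¹ ≡ 259 (mod 967).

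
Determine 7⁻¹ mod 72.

Run the extended Euclidean algorithm:
72 = 10·7 + 2
7 = 3·2 + 1
2 = 2·1 + 0
gcd(7, 72) = 1, so the inverse exists.
Back-substitute for 1:
1 = 1·7 − 3·2
  = −3·72 + 31·7
So 7⁻¹ ≡ 31 (mod 72).

31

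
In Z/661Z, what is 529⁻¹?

Apply the Euclidean algorithm and back-substitute:
661 = 1*529 + 132
529 = 4*132 + 1
132 = 132*1 + 0
gcd(529, 661) = 1, so the inverse exists.
Back-substitute for 1:
1 = 1*529 − 4*132
  = −4*661 + 5*529
So 529⁻¹ ≡ 5 (mod 661).

5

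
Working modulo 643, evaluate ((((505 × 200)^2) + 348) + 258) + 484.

276

505 × 200 = 101000 ≡ 49 (mod 643)
(49)^2 ≡ 472 (mod 643)
472 + 348 = 820 ≡ 177 (mod 643)
177 + 258 = 435
435 + 484 = 919 ≡ 276 (mod 643)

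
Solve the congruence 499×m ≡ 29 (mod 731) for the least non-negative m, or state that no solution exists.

274

gcd(499, 731) = 1, so a unique solution mod 731 exists.
499⁻¹ ≡ 564 (mod 731).
m ≡ 564×29 ≡ 274 (mod 731).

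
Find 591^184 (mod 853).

377

Compute successive squares:
184 in binary is 10111000, i.e. 184 = 128 + 32 + 16 + 8.
591^1 ≡ 591 (mod 853)
591^2 ≡ 591^2 = 349281 ≡ 404 (mod 853)
591^4 ≡ 404^2 = 163216 ≡ 293 (mod 853)
591^8 ≡ 293^2 = 85849 ≡ 549 (mod 853)
591^16 ≡ 549^2 = 301401 ≡ 292 (mod 853)
591^32 ≡ 292^2 = 85264 ≡ 817 (mod 853)
591^64 ≡ 817^2 = 667489 ≡ 443 (mod 853)
591^128 ≡ 443^2 = 196249 ≡ 59 (mod 853)
591^184 = 591^128 · 591^32 · 591^16 · 591^8 ≡ 59 · 817 · 292 · 549 (mod 853).
Accumulate the product:
59 · 817 = 48203 ≡ 435
435 · 292 = 127020 ≡ 776
776 · 549 = 426024 ≡ 377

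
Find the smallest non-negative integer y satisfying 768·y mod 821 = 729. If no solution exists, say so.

gcd(768, 821) = 1, so a unique solution mod 821 exists.
768⁻¹ ≡ 790 (mod 821).
y ≡ 790·729 ≡ 389 (mod 821).

389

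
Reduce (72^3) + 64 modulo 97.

(72)^3 ≡ 89 (mod 97)
89 + 64 = 153 ≡ 56 (mod 97)

56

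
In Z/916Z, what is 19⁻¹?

675

916 = 48*19 + 4
19 = 4*4 + 3
4 = 1*3 + 1
3 = 3*1 + 0
gcd(19, 916) = 1, so the inverse exists.
Back-substitute for 1:
1 = 1*4 − 1*3
  = −1*19 + 5*4
  = 5*916 − 241*19
So 19⁻¹ ≡ −241 ≡ 675 (mod 916).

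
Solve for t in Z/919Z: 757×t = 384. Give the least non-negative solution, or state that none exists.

gcd(757, 919) = 1, so a unique solution mod 919 exists.
757⁻¹ ≡ 312 (mod 919).
t ≡ 312×384 ≡ 338 (mod 919).

338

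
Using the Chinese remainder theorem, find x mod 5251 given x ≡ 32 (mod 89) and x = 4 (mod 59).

299

89⁻¹ mod 59: 89·2 ≡ 1 (mod 59), so 89⁻¹ ≡ 2.
x = 32 + 89·((4 − 32)·2 mod 59) = 32 + 89·3 = 299.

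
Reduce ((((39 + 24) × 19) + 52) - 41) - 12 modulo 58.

39 + 24 = 63 ≡ 5 (mod 58)
5 × 19 = 95 ≡ 37 (mod 58)
37 + 52 = 89 ≡ 31 (mod 58)
31 - 41 = -10 ≡ 48 (mod 58)
48 - 12 = 36

36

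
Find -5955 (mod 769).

197

-5955 = -8×769 + 197, so -5955 ≡ 197 (mod 769).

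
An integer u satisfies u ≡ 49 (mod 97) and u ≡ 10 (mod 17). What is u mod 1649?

97⁻¹ mod 17: 97*10 ≡ 1 (mod 17), so 97⁻¹ ≡ 10.
u = 49 + 97*((10 − 49)*10 mod 17) = 49 + 97*1 = 146.

146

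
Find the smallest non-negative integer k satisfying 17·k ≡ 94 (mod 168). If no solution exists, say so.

gcd(17, 168) = 1, so a unique solution mod 168 exists.
17⁻¹ ≡ 89 (mod 168).
k ≡ 89·94 ≡ 134 (mod 168).

134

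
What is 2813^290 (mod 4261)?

304

By square-and-multiply:
290 in binary is 100100010, i.e. 290 = 256 + 32 + 2.
2813^1 ≡ 2813 (mod 4261)
2813^2 ≡ 2813^2 = 7912969 ≡ 292 (mod 4261)
2813^4 ≡ 292^2 = 85264 ≡ 44 (mod 4261)
2813^8 ≡ 44^2 = 1936 (mod 4261)
2813^16 ≡ 1936^2 = 3748096 ≡ 2677 (mod 4261)
2813^32 ≡ 2677^2 = 7166329 ≡ 3588 (mod 4261)
2813^64 ≡ 3588^2 = 12873744 ≡ 1263 (mod 4261)
2813^128 ≡ 1263^2 = 1595169 ≡ 1555 (mod 4261)
2813^256 ≡ 1555^2 = 2418025 ≡ 2038 (mod 4261)
2813^290 = 2813^256 × 2813^32 × 2813^2 ≡ 2038 × 3588 × 292 (mod 4261).
Accumulate the product:
2038 × 3588 = 7312344 ≡ 468
468 × 292 = 136656 ≡ 304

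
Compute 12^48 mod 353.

Using repeated squaring:
48 in binary is 110000, i.e. 48 = 32 + 16.
12^1 ≡ 12 (mod 353)
12^2 ≡ 12^2 = 144 (mod 353)
12^4 ≡ 144^2 = 20736 ≡ 262 (mod 353)
12^8 ≡ 262^2 = 68644 ≡ 162 (mod 353)
12^16 ≡ 162^2 = 26244 ≡ 122 (mod 353)
12^32 ≡ 122^2 = 14884 ≡ 58 (mod 353)
12^48 = 12^32 × 12^16 ≡ 58 × 122 (mod 353).
58 × 122 = 7076 ≡ 16 (mod 353).

16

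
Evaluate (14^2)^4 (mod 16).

(14)^2 ≡ 4 (mod 16)
(4)^4 ≡ 0 (mod 16)

0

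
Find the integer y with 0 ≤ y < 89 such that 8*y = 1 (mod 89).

By the extended Euclidean algorithm:
89 = 11*8 + 1
8 = 8*1 + 0
gcd(8, 89) = 1, so the inverse exists.
Bézout: 1 = 1*89 − 11*8.
So 8⁻¹ ≡ −11 ≡ 78 (mod 89).

78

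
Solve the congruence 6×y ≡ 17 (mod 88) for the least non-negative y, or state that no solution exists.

gcd(6, 88) = 2, and 2 does not divide 17.
So the congruence has no solution.

no solution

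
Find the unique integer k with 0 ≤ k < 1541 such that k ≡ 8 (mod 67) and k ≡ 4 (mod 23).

142

67⁻¹ mod 23: 67*11 ≡ 1 (mod 23), so 67⁻¹ ≡ 11.
k = 8 + 67*((4 − 8)*11 mod 23) = 8 + 67*2 = 142.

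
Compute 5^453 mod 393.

152

By square-and-multiply:
453 in binary is 111000101, i.e. 453 = 256 + 128 + 64 + 4 + 1.
5^1 ≡ 5 (mod 393)
5^2 ≡ 5^2 = 25 (mod 393)
5^4 ≡ 25^2 = 625 ≡ 232 (mod 393)
5^8 ≡ 232^2 = 53824 ≡ 376 (mod 393)
5^16 ≡ 376^2 = 141376 ≡ 289 (mod 393)
5^32 ≡ 289^2 = 83521 ≡ 205 (mod 393)
5^64 ≡ 205^2 = 42025 ≡ 367 (mod 393)
5^128 ≡ 367^2 = 134689 ≡ 283 (mod 393)
5^256 ≡ 283^2 = 80089 ≡ 310 (mod 393)
5^453 = 5^256 · 5^128 · 5^64 · 5^4 · 5^1 ≡ 310 · 283 · 367 · 232 · 5 (mod 393).
Accumulate the product:
310 · 283 = 87730 ≡ 91
91 · 367 = 33397 ≡ 385
385 · 232 = 89320 ≡ 109
109 · 5 = 545 ≡ 152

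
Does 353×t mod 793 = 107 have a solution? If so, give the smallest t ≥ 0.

gcd(353, 793) = 1, so a unique solution mod 793 exists.
353⁻¹ ≡ 319 (mod 793).
t ≡ 319×107 ≡ 34 (mod 793).

34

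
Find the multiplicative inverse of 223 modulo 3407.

3132

3407 = 15·223 + 62
223 = 3·62 + 37
62 = 1·37 + 25
37 = 1·25 + 12
25 = 2·12 + 1
12 = 12·1 + 0
gcd(223, 3407) = 1, so the inverse exists.
Bézout: 1 = 18·3407 − 275·223.
So 223⁻¹ ≡ −275 ≡ 3132 (mod 3407).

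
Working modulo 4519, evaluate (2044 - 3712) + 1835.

2044 - 3712 = -1668 ≡ 2851 (mod 4519)
2851 + 1835 = 4686 ≡ 167 (mod 4519)

167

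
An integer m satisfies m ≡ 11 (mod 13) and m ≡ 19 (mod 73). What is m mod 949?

13⁻¹ mod 73: 13·45 ≡ 1 (mod 73), so 13⁻¹ ≡ 45.
m = 11 + 13·((19 − 11)·45 mod 73) = 11 + 13·68 = 895.

895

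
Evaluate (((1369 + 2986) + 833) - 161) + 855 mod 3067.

2815

1369 + 2986 = 4355 ≡ 1288 (mod 3067)
1288 + 833 = 2121
2121 - 161 = 1960
1960 + 855 = 2815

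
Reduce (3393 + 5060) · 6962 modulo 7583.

5706

3393 + 5060 = 8453 ≡ 870 (mod 7583)
870 · 6962 = 6056940 ≡ 5706 (mod 7583)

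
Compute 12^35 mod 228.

84

35 in binary is 100011, i.e. 35 = 32 + 2 + 1.
12^1 ≡ 12 (mod 228)
12^2 ≡ 12^2 = 144 (mod 228)
12^4 ≡ 144^2 = 20736 ≡ 216 (mod 228)
12^8 ≡ 216^2 = 46656 ≡ 144 (mod 228)
12^16 ≡ 144^2 = 20736 ≡ 216 (mod 228)
12^32 ≡ 216^2 = 46656 ≡ 144 (mod 228)
12^35 = 12^32 * 12^2 * 12^1 ≡ 144 * 144 * 12 (mod 228).
Accumulate the product:
144 * 144 = 20736 ≡ 216
216 * 12 = 2592 ≡ 84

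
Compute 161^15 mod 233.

171

Using repeated squaring:
161^1 ≡ 161 (mod 233)
161^2 ≡ 161^2 = 25921 ≡ 58 (mod 233)
161^4 ≡ 58^2 = 3364 ≡ 102 (mod 233)
161^8 ≡ 102^2 = 10404 ≡ 152 (mod 233)
161^15 = 161^8 * 161^4 * 161^2 * 161^1 ≡ 152 * 102 * 58 * 161 (mod 233).
Accumulate the product:
152 * 102 = 15504 ≡ 126
126 * 58 = 7308 ≡ 85
85 * 161 = 13685 ≡ 171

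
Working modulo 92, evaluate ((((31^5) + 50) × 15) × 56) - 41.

15

(31)^5 ≡ 39 (mod 92)
39 + 50 = 89
89 × 15 = 1335 ≡ 47 (mod 92)
47 × 56 = 2632 ≡ 56 (mod 92)
56 - 41 = 15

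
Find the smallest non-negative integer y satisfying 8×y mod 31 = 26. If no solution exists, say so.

gcd(8, 31) = 1, so a unique solution mod 31 exists.
8⁻¹ ≡ 4 (mod 31).
y ≡ 4×26 ≡ 11 (mod 31).

11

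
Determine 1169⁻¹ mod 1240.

489

1240 = 1·1169 + 71
1169 = 16·71 + 33
71 = 2·33 + 5
33 = 6·5 + 3
5 = 1·3 + 2
3 = 1·2 + 1
2 = 2·1 + 0
gcd(1169, 1240) = 1, so the inverse exists.
Back-substitute for 1:
1 = 1·3 − 1·2
  = −1·5 + 2·3
  = 2·33 − 13·5
  = −13·71 + 28·33
  = 28·1169 − 461·71
  = −461·1240 + 489·1169
So 1169⁻¹ ≡ 489 (mod 1240).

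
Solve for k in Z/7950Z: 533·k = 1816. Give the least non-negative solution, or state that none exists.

5552

gcd(533, 7950) = 1, so a unique solution mod 7950 exists.
533⁻¹ ≡ 2297 (mod 7950).
k ≡ 2297·1816 ≡ 5552 (mod 7950).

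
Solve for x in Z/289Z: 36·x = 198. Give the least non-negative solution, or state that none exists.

150

gcd(36, 289) = 1, so a unique solution mod 289 exists.
36⁻¹ ≡ 281 (mod 289).
x ≡ 281·198 ≡ 150 (mod 289).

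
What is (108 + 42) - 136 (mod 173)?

108 + 42 = 150
150 - 136 = 14

14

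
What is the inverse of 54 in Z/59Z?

59 = 1·54 + 5
54 = 10·5 + 4
5 = 1·4 + 1
4 = 4·1 + 0
gcd(54, 59) = 1, so the inverse exists.
Back-substitute for 1:
1 = 1·5 − 1·4
  = −1·54 + 11·5
  = 11·59 − 12·54
So 54⁻¹ ≡ −12 ≡ 47 (mod 59).

47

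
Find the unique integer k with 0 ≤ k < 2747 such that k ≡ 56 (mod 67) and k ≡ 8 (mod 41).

2468

67⁻¹ mod 41: 67·30 ≡ 1 (mod 41), so 67⁻¹ ≡ 30.
k = 56 + 67·((8 − 56)·30 mod 41) = 56 + 67·36 = 2468.
Check: 2468 mod 67 = 56, 2468 mod 41 = 8. ✓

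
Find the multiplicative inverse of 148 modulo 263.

16

By the extended Euclidean algorithm:
263 = 1·148 + 115
148 = 1·115 + 33
115 = 3·33 + 16
33 = 2·16 + 1
16 = 16·1 + 0
gcd(148, 263) = 1, so the inverse exists.
Back-substitute for 1:
1 = 1·33 − 2·16
  = −2·115 + 7·33
  = 7·148 − 9·115
  = −9·263 + 16·148
So 148⁻¹ ≡ 16 (mod 263).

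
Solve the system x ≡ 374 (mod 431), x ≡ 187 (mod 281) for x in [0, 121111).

62007

431⁻¹ mod 281: 431·148 ≡ 1 (mod 281), so 431⁻¹ ≡ 148.
x = 374 + 431·((187 − 374)·148 mod 281) = 374 + 431·143 = 62007.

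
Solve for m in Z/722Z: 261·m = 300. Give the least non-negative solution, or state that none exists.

358

gcd(261, 722) = 1, so a unique solution mod 722 exists.
261⁻¹ ≡ 509 (mod 722).
m ≡ 509·300 ≡ 358 (mod 722).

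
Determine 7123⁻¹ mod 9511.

9511 = 1*7123 + 2388
7123 = 2*2388 + 2347
2388 = 1*2347 + 41
2347 = 57*41 + 10
41 = 4*10 + 1
10 = 10*1 + 0
gcd(7123, 9511) = 1, so the inverse exists.
Bézout: 1 = 695*9511 − 928*7123.
So 7123⁻¹ ≡ −928 ≡ 8583 (mod 9511).

8583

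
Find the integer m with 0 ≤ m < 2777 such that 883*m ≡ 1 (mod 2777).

Apply the Euclidean algorithm and back-substitute:
2777 = 3×883 + 128
883 = 6×128 + 115
128 = 1×115 + 13
115 = 8×13 + 11
13 = 1×11 + 2
11 = 5×2 + 1
2 = 2×1 + 0
gcd(883, 2777) = 1, so the inverse exists.
Bézout: 1 = −407×2777 + 1280×883.
So 883⁻¹ ≡ 1280 (mod 2777).

1280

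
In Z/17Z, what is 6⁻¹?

3

Run the extended Euclidean algorithm:
17 = 2*6 + 5
6 = 1*5 + 1
5 = 5*1 + 0
gcd(6, 17) = 1, so the inverse exists.
Bézout: 1 = −1*17 + 3*6.
So 6⁻¹ ≡ 3 (mod 17).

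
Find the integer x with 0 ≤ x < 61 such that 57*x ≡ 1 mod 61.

15

61 = 1*57 + 4
57 = 14*4 + 1
4 = 4*1 + 0
gcd(57, 61) = 1, so the inverse exists.
Back-substitute for 1:
1 = 1*57 − 14*4
  = −14*61 + 15*57
So 57⁻¹ ≡ 15 (mod 61).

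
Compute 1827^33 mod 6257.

Using repeated squaring:
1827^1 ≡ 1827 (mod 6257)
1827^2 ≡ 1827^2 = 3337929 ≡ 2948 (mod 6257)
1827^4 ≡ 2948^2 = 8690704 ≡ 5988 (mod 6257)
1827^8 ≡ 5988^2 = 35856144 ≡ 3534 (mod 6257)
1827^16 ≡ 3534^2 = 12489156 ≡ 184 (mod 6257)
1827^32 ≡ 184^2 = 33856 ≡ 2571 (mod 6257)
1827^33 = 1827^32 × 1827^1 ≡ 2571 × 1827 (mod 6257).
2571 × 1827 = 4697217 ≡ 4467 (mod 6257).

4467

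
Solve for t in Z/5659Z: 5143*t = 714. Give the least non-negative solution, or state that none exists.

gcd(5143, 5659) = 1, so a unique solution mod 5659 exists.
5143⁻¹ ≡ 998 (mod 5659).
t ≡ 998*714 ≡ 5197 (mod 5659).

5197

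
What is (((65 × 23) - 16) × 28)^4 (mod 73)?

9

65 × 23 = 1495 ≡ 35 (mod 73)
35 - 16 = 19
19 × 28 = 532 ≡ 21 (mod 73)
(21)^4 ≡ 9 (mod 73)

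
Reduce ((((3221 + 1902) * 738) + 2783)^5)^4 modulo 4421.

3221 + 1902 = 5123 ≡ 702 (mod 4421)
702 * 738 = 518076 ≡ 819 (mod 4421)
819 + 2783 = 3602
(3602)^5 ≡ 145 (mod 4421)
(145)^4 ≡ 3677 (mod 4421)

3677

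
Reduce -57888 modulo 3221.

-57888 = -18·3221 + 90, so -57888 ≡ 90 (mod 3221).

90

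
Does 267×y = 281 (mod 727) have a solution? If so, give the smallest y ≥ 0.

gcd(267, 727) = 1, so a unique solution mod 727 exists.
267⁻¹ ≡ 226 (mod 727).
y ≡ 226×281 ≡ 257 (mod 727).

257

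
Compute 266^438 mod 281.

114

438 in binary is 110110110, i.e. 438 = 256 + 128 + 32 + 16 + 4 + 2.
266^1 ≡ 266 (mod 281)
266^2 ≡ 266^2 = 70756 ≡ 225 (mod 281)
266^4 ≡ 225^2 = 50625 ≡ 45 (mod 281)
266^8 ≡ 45^2 = 2025 ≡ 58 (mod 281)
266^16 ≡ 58^2 = 3364 ≡ 273 (mod 281)
266^32 ≡ 273^2 = 74529 ≡ 64 (mod 281)
266^64 ≡ 64^2 = 4096 ≡ 162 (mod 281)
266^128 ≡ 162^2 = 26244 ≡ 111 (mod 281)
266^256 ≡ 111^2 = 12321 ≡ 238 (mod 281)
266^438 = 266^256 * 266^128 * 266^32 * 266^16 * 266^4 * 266^2 ≡ 238 * 111 * 64 * 273 * 45 * 225 (mod 281).
Accumulate the product:
238 * 111 = 26418 ≡ 4
4 * 64 = 256
256 * 273 = 69888 ≡ 200
200 * 45 = 9000 ≡ 8
8 * 225 = 1800 ≡ 114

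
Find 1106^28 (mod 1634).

1296

Compute successive squares:
28 in binary is 11100, i.e. 28 = 16 + 8 + 4.
1106^1 ≡ 1106 (mod 1634)
1106^2 ≡ 1106^2 = 1223236 ≡ 1004 (mod 1634)
1106^4 ≡ 1004^2 = 1008016 ≡ 1472 (mod 1634)
1106^8 ≡ 1472^2 = 2166784 ≡ 100 (mod 1634)
1106^16 ≡ 100^2 = 10000 ≡ 196 (mod 1634)
1106^28 = 1106^16 * 1106^8 * 1106^4 ≡ 196 * 100 * 1472 (mod 1634).
Accumulate the product:
196 * 100 = 19600 ≡ 1626
1626 * 1472 = 2393472 ≡ 1296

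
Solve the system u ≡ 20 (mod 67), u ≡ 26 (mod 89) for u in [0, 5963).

67⁻¹ mod 89: 67*4 ≡ 1 (mod 89), so 67⁻¹ ≡ 4.
u = 20 + 67*((26 − 20)*4 mod 89) = 20 + 67*24 = 1628.
Check: 1628 mod 67 = 20, 1628 mod 89 = 26. ✓

1628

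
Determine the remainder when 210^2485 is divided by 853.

755

210^1 ≡ 210 (mod 853)
210^2 ≡ 210^2 = 44100 ≡ 597 (mod 853)
210^4 ≡ 597^2 = 356409 ≡ 708 (mod 853)
210^8 ≡ 708^2 = 501264 ≡ 553 (mod 853)
210^16 ≡ 553^2 = 305809 ≡ 435 (mod 853)
210^32 ≡ 435^2 = 189225 ≡ 712 (mod 853)
210^64 ≡ 712^2 = 506944 ≡ 262 (mod 853)
210^128 ≡ 262^2 = 68644 ≡ 404 (mod 853)
210^256 ≡ 404^2 = 163216 ≡ 293 (mod 853)
210^512 ≡ 293^2 = 85849 ≡ 549 (mod 853)
210^1024 ≡ 549^2 = 301401 ≡ 292 (mod 853)
210^2048 ≡ 292^2 = 85264 ≡ 817 (mod 853)
210^2485 = 210^2048 × 210^256 × 210^128 × 210^32 × 210^16 × 210^4 × 210^1 ≡ 817 × 293 × 404 × 712 × 435 × 708 × 210 (mod 853).
Accumulate the product:
817 × 293 = 239381 ≡ 541
541 × 404 = 218564 ≡ 196
196 × 712 = 139552 ≡ 513
513 × 435 = 223155 ≡ 522
522 × 708 = 369576 ≡ 227
227 × 210 = 47670 ≡ 755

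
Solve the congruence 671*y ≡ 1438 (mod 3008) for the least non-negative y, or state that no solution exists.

gcd(671, 3008) = 1, so a unique solution mod 3008 exists.
671⁻¹ ≡ 1439 (mod 3008).
y ≡ 1439*1438 ≡ 2786 (mod 3008).

2786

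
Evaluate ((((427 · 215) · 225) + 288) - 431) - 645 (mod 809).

427 · 215 = 91805 ≡ 388 (mod 809)
388 · 225 = 87300 ≡ 737 (mod 809)
737 + 288 = 1025 ≡ 216 (mod 809)
216 - 431 = -215 ≡ 594 (mod 809)
594 - 645 = -51 ≡ 758 (mod 809)

758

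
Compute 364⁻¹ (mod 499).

292

By the extended Euclidean algorithm:
499 = 1×364 + 135
364 = 2×135 + 94
135 = 1×94 + 41
94 = 2×41 + 12
41 = 3×12 + 5
12 = 2×5 + 2
5 = 2×2 + 1
2 = 2×1 + 0
gcd(364, 499) = 1, so the inverse exists.
Back-substitute for 1:
1 = 1×5 − 2×2
  = −2×12 + 5×5
  = 5×41 − 17×12
  = −17×94 + 39×41
  = 39×135 − 56×94
  = −56×364 + 151×135
  = 151×499 − 207×364
So 364⁻¹ ≡ −207 ≡ 292 (mod 499).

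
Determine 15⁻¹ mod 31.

29

31 = 2×15 + 1
15 = 15×1 + 0
gcd(15, 31) = 1, so the inverse exists.
Bézout: 1 = 1×31 − 2×15.
So 15⁻¹ ≡ −2 ≡ 29 (mod 31).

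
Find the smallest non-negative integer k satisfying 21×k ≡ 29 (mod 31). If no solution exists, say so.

25

gcd(21, 31) = 1, so a unique solution mod 31 exists.
21⁻¹ ≡ 3 (mod 31).
k ≡ 3×29 ≡ 25 (mod 31).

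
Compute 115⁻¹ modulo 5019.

4408

By the extended Euclidean algorithm:
5019 = 43·115 + 74
115 = 1·74 + 41
74 = 1·41 + 33
41 = 1·33 + 8
33 = 4·8 + 1
8 = 8·1 + 0
gcd(115, 5019) = 1, so the inverse exists.
Bézout: 1 = 14·5019 − 611·115.
So 115⁻¹ ≡ −611 ≡ 4408 (mod 5019).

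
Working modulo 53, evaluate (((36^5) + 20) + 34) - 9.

(36)^5 ≡ 13 (mod 53)
13 + 20 = 33
33 + 34 = 67 ≡ 14 (mod 53)
14 - 9 = 5

5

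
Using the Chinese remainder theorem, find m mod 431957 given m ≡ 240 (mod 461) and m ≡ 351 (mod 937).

461⁻¹ mod 937: 461*687 ≡ 1 (mod 937), so 461⁻¹ ≡ 687.
m = 240 + 461*((351 − 240)*687 mod 937) = 240 + 461*360 = 166200.

166200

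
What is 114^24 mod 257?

By square-and-multiply:
24 in binary is 11000, i.e. 24 = 16 + 8.
114^1 ≡ 114 (mod 257)
114^2 ≡ 114^2 = 12996 ≡ 146 (mod 257)
114^4 ≡ 146^2 = 21316 ≡ 242 (mod 257)
114^8 ≡ 242^2 = 58564 ≡ 225 (mod 257)
114^16 ≡ 225^2 = 50625 ≡ 253 (mod 257)
114^24 = 114^16 * 114^8 ≡ 253 * 225 (mod 257).
253 * 225 = 56925 ≡ 128 (mod 257).

128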